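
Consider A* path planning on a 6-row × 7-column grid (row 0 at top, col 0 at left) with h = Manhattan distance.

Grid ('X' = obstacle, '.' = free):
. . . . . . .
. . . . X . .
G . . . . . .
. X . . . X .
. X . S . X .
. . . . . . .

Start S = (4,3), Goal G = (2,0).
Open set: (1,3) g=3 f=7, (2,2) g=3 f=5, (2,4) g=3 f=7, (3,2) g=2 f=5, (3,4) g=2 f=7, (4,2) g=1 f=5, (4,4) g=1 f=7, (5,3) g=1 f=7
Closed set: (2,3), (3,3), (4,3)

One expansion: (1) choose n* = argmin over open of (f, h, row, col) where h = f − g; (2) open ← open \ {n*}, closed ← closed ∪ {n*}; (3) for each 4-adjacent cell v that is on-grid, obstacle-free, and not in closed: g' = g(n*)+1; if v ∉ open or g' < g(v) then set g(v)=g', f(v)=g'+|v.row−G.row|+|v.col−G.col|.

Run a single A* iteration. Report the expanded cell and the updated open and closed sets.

step 1: expand (2,2) (f=5, h=2) → closed; open now [(1,2) g=4 f=7, (1,3) g=3 f=7, (2,1) g=4 f=5, (2,4) g=3 f=7, (3,2) g=2 f=5, (3,4) g=2 f=7, (4,2) g=1 f=5, (4,4) g=1 f=7, (5,3) g=1 f=7]

expanded=(2,2); open=[(1,2) g=4 f=7, (1,3) g=3 f=7, (2,1) g=4 f=5, (2,4) g=3 f=7, (3,2) g=2 f=5, (3,4) g=2 f=7, (4,2) g=1 f=5, (4,4) g=1 f=7, (5,3) g=1 f=7]; closed=[(2,2), (2,3), (3,3), (4,3)]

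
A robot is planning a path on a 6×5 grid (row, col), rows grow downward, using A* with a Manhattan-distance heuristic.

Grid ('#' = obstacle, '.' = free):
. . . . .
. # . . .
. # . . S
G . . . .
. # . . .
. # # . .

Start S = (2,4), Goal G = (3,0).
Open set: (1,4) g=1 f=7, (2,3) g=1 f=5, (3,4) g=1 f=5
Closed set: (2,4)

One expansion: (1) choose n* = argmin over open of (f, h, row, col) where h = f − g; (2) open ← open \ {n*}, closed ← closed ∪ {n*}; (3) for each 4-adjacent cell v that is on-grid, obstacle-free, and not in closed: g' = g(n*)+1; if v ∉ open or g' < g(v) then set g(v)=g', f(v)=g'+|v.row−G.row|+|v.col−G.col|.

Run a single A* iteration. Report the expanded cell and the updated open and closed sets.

expanded=(2,3); open=[(1,3) g=2 f=7, (1,4) g=1 f=7, (2,2) g=2 f=5, (3,3) g=2 f=5, (3,4) g=1 f=5]; closed=[(2,3), (2,4)]

step 1: expand (2,3) (f=5, h=4) → closed; open now [(1,3) g=2 f=7, (1,4) g=1 f=7, (2,2) g=2 f=5, (3,3) g=2 f=5, (3,4) g=1 f=5]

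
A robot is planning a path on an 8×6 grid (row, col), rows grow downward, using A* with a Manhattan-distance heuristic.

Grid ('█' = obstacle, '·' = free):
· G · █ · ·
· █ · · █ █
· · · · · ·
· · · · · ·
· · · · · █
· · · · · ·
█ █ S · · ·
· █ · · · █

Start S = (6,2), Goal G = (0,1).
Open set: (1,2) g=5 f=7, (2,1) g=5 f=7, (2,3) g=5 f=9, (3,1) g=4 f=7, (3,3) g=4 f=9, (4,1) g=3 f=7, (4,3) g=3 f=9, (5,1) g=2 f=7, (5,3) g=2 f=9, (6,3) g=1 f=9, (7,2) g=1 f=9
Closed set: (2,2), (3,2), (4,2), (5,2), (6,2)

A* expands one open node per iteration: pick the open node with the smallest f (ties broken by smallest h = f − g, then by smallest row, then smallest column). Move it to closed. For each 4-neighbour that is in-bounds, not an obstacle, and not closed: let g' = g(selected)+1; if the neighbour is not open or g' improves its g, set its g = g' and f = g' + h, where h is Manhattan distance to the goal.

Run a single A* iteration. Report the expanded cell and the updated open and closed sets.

expanded=(1,2); open=[(0,2) g=6 f=7, (1,3) g=6 f=9, (2,1) g=5 f=7, (2,3) g=5 f=9, (3,1) g=4 f=7, (3,3) g=4 f=9, (4,1) g=3 f=7, (4,3) g=3 f=9, (5,1) g=2 f=7, (5,3) g=2 f=9, (6,3) g=1 f=9, (7,2) g=1 f=9]; closed=[(1,2), (2,2), (3,2), (4,2), (5,2), (6,2)]

step 1: expand (1,2) (f=7, h=2) → closed; open now [(0,2) g=6 f=7, (1,3) g=6 f=9, (2,1) g=5 f=7, (2,3) g=5 f=9, (3,1) g=4 f=7, (3,3) g=4 f=9, (4,1) g=3 f=7, (4,3) g=3 f=9, (5,1) g=2 f=7, (5,3) g=2 f=9, (6,3) g=1 f=9, (7,2) g=1 f=9]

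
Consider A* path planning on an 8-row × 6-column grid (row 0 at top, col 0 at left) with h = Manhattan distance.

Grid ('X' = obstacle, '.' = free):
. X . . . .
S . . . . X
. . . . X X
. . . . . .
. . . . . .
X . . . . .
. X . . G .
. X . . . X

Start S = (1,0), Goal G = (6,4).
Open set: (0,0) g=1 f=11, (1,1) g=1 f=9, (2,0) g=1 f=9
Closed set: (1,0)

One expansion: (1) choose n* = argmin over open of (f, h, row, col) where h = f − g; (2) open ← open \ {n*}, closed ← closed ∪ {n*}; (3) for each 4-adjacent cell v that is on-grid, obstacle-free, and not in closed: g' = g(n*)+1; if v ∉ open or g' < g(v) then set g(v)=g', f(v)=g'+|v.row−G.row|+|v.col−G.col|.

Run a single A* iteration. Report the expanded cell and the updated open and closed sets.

expanded=(1,1); open=[(0,0) g=1 f=11, (1,2) g=2 f=9, (2,0) g=1 f=9, (2,1) g=2 f=9]; closed=[(1,0), (1,1)]

step 1: expand (1,1) (f=9, h=8) → closed; open now [(0,0) g=1 f=11, (1,2) g=2 f=9, (2,0) g=1 f=9, (2,1) g=2 f=9]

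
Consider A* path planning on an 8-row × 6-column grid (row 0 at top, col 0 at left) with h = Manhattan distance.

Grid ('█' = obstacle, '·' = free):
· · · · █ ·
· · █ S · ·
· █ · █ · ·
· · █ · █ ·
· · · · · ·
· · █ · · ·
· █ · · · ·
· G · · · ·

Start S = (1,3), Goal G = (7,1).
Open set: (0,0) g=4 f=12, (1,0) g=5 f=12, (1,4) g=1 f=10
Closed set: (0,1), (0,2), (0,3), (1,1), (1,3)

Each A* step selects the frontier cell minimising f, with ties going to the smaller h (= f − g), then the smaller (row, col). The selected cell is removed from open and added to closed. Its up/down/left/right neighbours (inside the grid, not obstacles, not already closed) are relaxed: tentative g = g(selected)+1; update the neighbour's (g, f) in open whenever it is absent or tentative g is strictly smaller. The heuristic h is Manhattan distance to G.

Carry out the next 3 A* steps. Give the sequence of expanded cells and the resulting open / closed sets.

step 1: expand (1,4) (f=10, h=9) → closed; open now [(0,0) g=4 f=12, (1,0) g=5 f=12, (1,5) g=2 f=12, (2,4) g=2 f=10]
step 2: expand (2,4) (f=10, h=8) → closed; open now [(0,0) g=4 f=12, (1,0) g=5 f=12, (1,5) g=2 f=12, (2,5) g=3 f=12]
step 3: expand (1,0) (f=12, h=7) → closed; open now [(0,0) g=4 f=12, (1,5) g=2 f=12, (2,0) g=6 f=12, (2,5) g=3 f=12]

order=[(1,4) → (2,4) → (1,0)]; open=[(0,0) g=4 f=12, (1,5) g=2 f=12, (2,0) g=6 f=12, (2,5) g=3 f=12]; closed=[(0,1), (0,2), (0,3), (1,0), (1,1), (1,3), (1,4), (2,4)]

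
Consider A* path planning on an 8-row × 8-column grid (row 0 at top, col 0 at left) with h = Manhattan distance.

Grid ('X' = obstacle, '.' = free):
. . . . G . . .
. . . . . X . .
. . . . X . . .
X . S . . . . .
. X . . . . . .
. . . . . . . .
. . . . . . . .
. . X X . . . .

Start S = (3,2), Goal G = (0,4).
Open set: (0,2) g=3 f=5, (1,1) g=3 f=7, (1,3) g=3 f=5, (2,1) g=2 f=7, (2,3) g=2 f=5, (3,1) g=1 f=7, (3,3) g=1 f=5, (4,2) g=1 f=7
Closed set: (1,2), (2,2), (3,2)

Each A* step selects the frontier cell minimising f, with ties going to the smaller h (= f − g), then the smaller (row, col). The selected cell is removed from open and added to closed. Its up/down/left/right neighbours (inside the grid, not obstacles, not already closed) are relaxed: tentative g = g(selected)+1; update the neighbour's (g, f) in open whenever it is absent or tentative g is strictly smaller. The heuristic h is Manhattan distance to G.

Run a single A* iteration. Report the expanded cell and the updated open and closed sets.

expanded=(0,2); open=[(0,1) g=4 f=7, (0,3) g=4 f=5, (1,1) g=3 f=7, (1,3) g=3 f=5, (2,1) g=2 f=7, (2,3) g=2 f=5, (3,1) g=1 f=7, (3,3) g=1 f=5, (4,2) g=1 f=7]; closed=[(0,2), (1,2), (2,2), (3,2)]

step 1: expand (0,2) (f=5, h=2) → closed; open now [(0,1) g=4 f=7, (0,3) g=4 f=5, (1,1) g=3 f=7, (1,3) g=3 f=5, (2,1) g=2 f=7, (2,3) g=2 f=5, (3,1) g=1 f=7, (3,3) g=1 f=5, (4,2) g=1 f=7]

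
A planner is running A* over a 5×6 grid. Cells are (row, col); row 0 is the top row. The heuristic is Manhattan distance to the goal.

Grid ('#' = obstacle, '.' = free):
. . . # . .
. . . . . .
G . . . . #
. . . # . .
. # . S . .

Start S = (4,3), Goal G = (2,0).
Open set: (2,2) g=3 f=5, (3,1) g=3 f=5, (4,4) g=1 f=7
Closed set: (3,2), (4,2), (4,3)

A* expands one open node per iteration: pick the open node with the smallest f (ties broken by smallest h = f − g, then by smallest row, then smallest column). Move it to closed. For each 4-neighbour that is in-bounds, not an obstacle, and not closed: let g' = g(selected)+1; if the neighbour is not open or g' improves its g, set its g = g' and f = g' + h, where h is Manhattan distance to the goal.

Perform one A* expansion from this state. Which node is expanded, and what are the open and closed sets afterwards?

expanded=(2,2); open=[(1,2) g=4 f=7, (2,1) g=4 f=5, (2,3) g=4 f=7, (3,1) g=3 f=5, (4,4) g=1 f=7]; closed=[(2,2), (3,2), (4,2), (4,3)]

step 1: expand (2,2) (f=5, h=2) → closed; open now [(1,2) g=4 f=7, (2,1) g=4 f=5, (2,3) g=4 f=7, (3,1) g=3 f=5, (4,4) g=1 f=7]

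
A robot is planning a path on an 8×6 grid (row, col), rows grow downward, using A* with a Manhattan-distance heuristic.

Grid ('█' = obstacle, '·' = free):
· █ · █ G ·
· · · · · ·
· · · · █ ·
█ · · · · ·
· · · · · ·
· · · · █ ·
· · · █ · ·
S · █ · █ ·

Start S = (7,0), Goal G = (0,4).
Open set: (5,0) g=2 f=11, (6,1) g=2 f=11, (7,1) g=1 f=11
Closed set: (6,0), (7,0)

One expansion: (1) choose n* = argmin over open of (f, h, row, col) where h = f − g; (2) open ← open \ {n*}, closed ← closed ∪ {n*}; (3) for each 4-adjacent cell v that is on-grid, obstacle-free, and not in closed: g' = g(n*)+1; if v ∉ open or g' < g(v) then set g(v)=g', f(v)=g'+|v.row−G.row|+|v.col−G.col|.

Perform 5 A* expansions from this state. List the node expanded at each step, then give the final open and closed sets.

order=[(5,0) → (4,0) → (4,1) → (3,1) → (2,1)]; open=[(1,1) g=7 f=11, (2,0) g=7 f=13, (2,2) g=7 f=11, (3,2) g=6 f=11, (4,2) g=5 f=11, (5,1) g=3 f=11, (6,1) g=2 f=11, (7,1) g=1 f=11]; closed=[(2,1), (3,1), (4,0), (4,1), (5,0), (6,0), (7,0)]

step 1: expand (5,0) (f=11, h=9) → closed; open now [(4,0) g=3 f=11, (5,1) g=3 f=11, (6,1) g=2 f=11, (7,1) g=1 f=11]
step 2: expand (4,0) (f=11, h=8) → closed; open now [(4,1) g=4 f=11, (5,1) g=3 f=11, (6,1) g=2 f=11, (7,1) g=1 f=11]
step 3: expand (4,1) (f=11, h=7) → closed; open now [(3,1) g=5 f=11, (4,2) g=5 f=11, (5,1) g=3 f=11, (6,1) g=2 f=11, (7,1) g=1 f=11]
step 4: expand (3,1) (f=11, h=6) → closed; open now [(2,1) g=6 f=11, (3,2) g=6 f=11, (4,2) g=5 f=11, (5,1) g=3 f=11, (6,1) g=2 f=11, (7,1) g=1 f=11]
step 5: expand (2,1) (f=11, h=5) → closed; open now [(1,1) g=7 f=11, (2,0) g=7 f=13, (2,2) g=7 f=11, (3,2) g=6 f=11, (4,2) g=5 f=11, (5,1) g=3 f=11, (6,1) g=2 f=11, (7,1) g=1 f=11]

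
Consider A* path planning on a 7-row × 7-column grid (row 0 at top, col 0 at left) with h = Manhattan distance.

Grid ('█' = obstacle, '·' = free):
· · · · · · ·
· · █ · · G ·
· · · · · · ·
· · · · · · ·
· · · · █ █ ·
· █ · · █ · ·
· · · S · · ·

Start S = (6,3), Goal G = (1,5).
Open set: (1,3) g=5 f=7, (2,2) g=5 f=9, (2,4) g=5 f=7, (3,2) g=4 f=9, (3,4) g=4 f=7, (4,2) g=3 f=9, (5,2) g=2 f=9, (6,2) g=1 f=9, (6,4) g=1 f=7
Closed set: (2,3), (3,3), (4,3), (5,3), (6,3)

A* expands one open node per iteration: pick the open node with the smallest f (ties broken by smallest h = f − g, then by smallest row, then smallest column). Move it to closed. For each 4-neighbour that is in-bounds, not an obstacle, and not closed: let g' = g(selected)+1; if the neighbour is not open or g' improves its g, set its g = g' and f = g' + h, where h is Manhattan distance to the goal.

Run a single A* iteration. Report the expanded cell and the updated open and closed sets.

step 1: expand (1,3) (f=7, h=2) → closed; open now [(0,3) g=6 f=9, (1,4) g=6 f=7, (2,2) g=5 f=9, (2,4) g=5 f=7, (3,2) g=4 f=9, (3,4) g=4 f=7, (4,2) g=3 f=9, (5,2) g=2 f=9, (6,2) g=1 f=9, (6,4) g=1 f=7]

expanded=(1,3); open=[(0,3) g=6 f=9, (1,4) g=6 f=7, (2,2) g=5 f=9, (2,4) g=5 f=7, (3,2) g=4 f=9, (3,4) g=4 f=7, (4,2) g=3 f=9, (5,2) g=2 f=9, (6,2) g=1 f=9, (6,4) g=1 f=7]; closed=[(1,3), (2,3), (3,3), (4,3), (5,3), (6,3)]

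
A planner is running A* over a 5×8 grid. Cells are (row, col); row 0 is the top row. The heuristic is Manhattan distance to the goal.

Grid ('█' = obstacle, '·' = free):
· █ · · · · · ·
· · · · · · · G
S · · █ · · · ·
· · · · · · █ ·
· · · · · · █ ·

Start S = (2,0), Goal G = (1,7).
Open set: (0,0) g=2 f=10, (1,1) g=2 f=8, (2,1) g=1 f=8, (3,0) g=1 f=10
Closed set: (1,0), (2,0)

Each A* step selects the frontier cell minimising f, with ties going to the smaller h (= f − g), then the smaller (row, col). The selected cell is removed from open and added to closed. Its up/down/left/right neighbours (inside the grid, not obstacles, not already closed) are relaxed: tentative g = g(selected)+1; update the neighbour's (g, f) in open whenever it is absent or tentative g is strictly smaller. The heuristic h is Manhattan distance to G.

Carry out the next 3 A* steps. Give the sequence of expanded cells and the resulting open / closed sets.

order=[(1,1) → (1,2) → (1,3)]; open=[(0,0) g=2 f=10, (0,2) g=4 f=10, (0,3) g=5 f=10, (1,4) g=5 f=8, (2,1) g=1 f=8, (2,2) g=4 f=10, (3,0) g=1 f=10]; closed=[(1,0), (1,1), (1,2), (1,3), (2,0)]

step 1: expand (1,1) (f=8, h=6) → closed; open now [(0,0) g=2 f=10, (1,2) g=3 f=8, (2,1) g=1 f=8, (3,0) g=1 f=10]
step 2: expand (1,2) (f=8, h=5) → closed; open now [(0,0) g=2 f=10, (0,2) g=4 f=10, (1,3) g=4 f=8, (2,1) g=1 f=8, (2,2) g=4 f=10, (3,0) g=1 f=10]
step 3: expand (1,3) (f=8, h=4) → closed; open now [(0,0) g=2 f=10, (0,2) g=4 f=10, (0,3) g=5 f=10, (1,4) g=5 f=8, (2,1) g=1 f=8, (2,2) g=4 f=10, (3,0) g=1 f=10]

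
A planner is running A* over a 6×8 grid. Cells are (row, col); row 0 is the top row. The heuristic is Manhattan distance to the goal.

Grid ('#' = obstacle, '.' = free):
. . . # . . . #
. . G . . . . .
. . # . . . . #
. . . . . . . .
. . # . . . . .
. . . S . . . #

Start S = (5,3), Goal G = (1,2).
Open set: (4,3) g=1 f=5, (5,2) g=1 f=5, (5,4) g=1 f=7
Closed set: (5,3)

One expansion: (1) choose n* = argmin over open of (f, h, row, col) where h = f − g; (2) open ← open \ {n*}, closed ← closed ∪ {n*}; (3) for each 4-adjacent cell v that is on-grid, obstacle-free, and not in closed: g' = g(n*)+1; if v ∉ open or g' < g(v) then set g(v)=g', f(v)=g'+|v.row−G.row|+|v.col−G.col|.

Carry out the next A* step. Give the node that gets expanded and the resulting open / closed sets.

expanded=(4,3); open=[(3,3) g=2 f=5, (4,4) g=2 f=7, (5,2) g=1 f=5, (5,4) g=1 f=7]; closed=[(4,3), (5,3)]

step 1: expand (4,3) (f=5, h=4) → closed; open now [(3,3) g=2 f=5, (4,4) g=2 f=7, (5,2) g=1 f=5, (5,4) g=1 f=7]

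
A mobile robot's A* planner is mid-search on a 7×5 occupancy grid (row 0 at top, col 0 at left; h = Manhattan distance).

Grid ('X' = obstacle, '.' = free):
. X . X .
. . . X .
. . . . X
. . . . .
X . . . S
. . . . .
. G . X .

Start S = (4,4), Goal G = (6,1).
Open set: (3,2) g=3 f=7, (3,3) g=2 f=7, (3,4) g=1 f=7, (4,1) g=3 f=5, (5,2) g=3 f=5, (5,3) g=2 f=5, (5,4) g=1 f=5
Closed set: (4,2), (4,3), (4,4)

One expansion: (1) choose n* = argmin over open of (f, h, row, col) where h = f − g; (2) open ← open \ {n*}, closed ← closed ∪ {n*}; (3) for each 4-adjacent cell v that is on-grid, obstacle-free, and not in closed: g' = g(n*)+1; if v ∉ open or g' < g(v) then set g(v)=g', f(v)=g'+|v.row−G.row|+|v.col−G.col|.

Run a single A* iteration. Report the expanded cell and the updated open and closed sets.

expanded=(4,1); open=[(3,1) g=4 f=7, (3,2) g=3 f=7, (3,3) g=2 f=7, (3,4) g=1 f=7, (5,1) g=4 f=5, (5,2) g=3 f=5, (5,3) g=2 f=5, (5,4) g=1 f=5]; closed=[(4,1), (4,2), (4,3), (4,4)]

step 1: expand (4,1) (f=5, h=2) → closed; open now [(3,1) g=4 f=7, (3,2) g=3 f=7, (3,3) g=2 f=7, (3,4) g=1 f=7, (5,1) g=4 f=5, (5,2) g=3 f=5, (5,3) g=2 f=5, (5,4) g=1 f=5]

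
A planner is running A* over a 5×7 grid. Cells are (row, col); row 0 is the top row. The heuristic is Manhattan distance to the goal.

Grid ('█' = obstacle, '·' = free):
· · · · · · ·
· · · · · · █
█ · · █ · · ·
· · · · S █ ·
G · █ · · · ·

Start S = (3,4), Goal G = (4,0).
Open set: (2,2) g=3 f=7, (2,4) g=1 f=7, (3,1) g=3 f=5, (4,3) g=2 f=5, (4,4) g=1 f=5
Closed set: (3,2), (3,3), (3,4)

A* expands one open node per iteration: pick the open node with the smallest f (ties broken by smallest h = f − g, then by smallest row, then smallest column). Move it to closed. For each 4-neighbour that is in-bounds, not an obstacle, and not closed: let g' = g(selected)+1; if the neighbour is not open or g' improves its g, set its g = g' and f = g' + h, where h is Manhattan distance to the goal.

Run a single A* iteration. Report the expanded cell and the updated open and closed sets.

step 1: expand (3,1) (f=5, h=2) → closed; open now [(2,1) g=4 f=7, (2,2) g=3 f=7, (2,4) g=1 f=7, (3,0) g=4 f=5, (4,1) g=4 f=5, (4,3) g=2 f=5, (4,4) g=1 f=5]

expanded=(3,1); open=[(2,1) g=4 f=7, (2,2) g=3 f=7, (2,4) g=1 f=7, (3,0) g=4 f=5, (4,1) g=4 f=5, (4,3) g=2 f=5, (4,4) g=1 f=5]; closed=[(3,1), (3,2), (3,3), (3,4)]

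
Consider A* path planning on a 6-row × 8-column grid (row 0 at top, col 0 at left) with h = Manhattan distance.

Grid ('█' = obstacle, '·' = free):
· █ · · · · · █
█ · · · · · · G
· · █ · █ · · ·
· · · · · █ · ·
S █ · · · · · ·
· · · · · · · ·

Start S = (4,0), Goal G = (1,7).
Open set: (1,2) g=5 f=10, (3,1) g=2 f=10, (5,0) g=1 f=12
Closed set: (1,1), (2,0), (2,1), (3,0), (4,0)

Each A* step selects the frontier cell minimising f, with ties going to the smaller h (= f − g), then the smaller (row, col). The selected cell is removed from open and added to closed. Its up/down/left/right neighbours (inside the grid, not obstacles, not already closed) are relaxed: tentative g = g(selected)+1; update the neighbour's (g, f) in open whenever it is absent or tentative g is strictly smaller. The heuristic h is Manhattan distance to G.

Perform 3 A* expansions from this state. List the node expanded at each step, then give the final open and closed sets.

order=[(1,2) → (1,3) → (1,4)]; open=[(0,2) g=6 f=12, (0,3) g=7 f=12, (0,4) g=8 f=12, (1,5) g=8 f=10, (2,3) g=7 f=12, (3,1) g=2 f=10, (5,0) g=1 f=12]; closed=[(1,1), (1,2), (1,3), (1,4), (2,0), (2,1), (3,0), (4,0)]

step 1: expand (1,2) (f=10, h=5) → closed; open now [(0,2) g=6 f=12, (1,3) g=6 f=10, (3,1) g=2 f=10, (5,0) g=1 f=12]
step 2: expand (1,3) (f=10, h=4) → closed; open now [(0,2) g=6 f=12, (0,3) g=7 f=12, (1,4) g=7 f=10, (2,3) g=7 f=12, (3,1) g=2 f=10, (5,0) g=1 f=12]
step 3: expand (1,4) (f=10, h=3) → closed; open now [(0,2) g=6 f=12, (0,3) g=7 f=12, (0,4) g=8 f=12, (1,5) g=8 f=10, (2,3) g=7 f=12, (3,1) g=2 f=10, (5,0) g=1 f=12]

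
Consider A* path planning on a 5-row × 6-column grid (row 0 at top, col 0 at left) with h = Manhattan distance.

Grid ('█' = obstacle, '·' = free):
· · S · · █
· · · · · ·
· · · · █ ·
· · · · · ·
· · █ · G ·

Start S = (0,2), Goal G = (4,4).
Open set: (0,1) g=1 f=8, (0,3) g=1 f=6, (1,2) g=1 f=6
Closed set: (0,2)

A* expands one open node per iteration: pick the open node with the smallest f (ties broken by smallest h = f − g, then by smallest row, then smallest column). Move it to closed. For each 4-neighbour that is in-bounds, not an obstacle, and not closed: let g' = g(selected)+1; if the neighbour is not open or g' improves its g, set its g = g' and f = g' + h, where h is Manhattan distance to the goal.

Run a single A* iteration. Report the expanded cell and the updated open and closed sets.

step 1: expand (0,3) (f=6, h=5) → closed; open now [(0,1) g=1 f=8, (0,4) g=2 f=6, (1,2) g=1 f=6, (1,3) g=2 f=6]

expanded=(0,3); open=[(0,1) g=1 f=8, (0,4) g=2 f=6, (1,2) g=1 f=6, (1,3) g=2 f=6]; closed=[(0,2), (0,3)]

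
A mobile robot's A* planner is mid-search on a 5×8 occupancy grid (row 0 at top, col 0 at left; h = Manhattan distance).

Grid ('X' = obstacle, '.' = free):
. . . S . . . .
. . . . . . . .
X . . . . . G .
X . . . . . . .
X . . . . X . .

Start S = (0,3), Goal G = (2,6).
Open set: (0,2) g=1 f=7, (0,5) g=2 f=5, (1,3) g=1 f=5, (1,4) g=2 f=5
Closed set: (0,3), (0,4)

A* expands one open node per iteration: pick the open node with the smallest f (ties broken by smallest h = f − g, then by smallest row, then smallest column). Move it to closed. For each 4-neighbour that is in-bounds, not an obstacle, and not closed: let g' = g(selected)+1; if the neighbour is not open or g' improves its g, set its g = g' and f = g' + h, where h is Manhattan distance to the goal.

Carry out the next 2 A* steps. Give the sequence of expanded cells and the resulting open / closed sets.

step 1: expand (0,5) (f=5, h=3) → closed; open now [(0,2) g=1 f=7, (0,6) g=3 f=5, (1,3) g=1 f=5, (1,4) g=2 f=5, (1,5) g=3 f=5]
step 2: expand (0,6) (f=5, h=2) → closed; open now [(0,2) g=1 f=7, (0,7) g=4 f=7, (1,3) g=1 f=5, (1,4) g=2 f=5, (1,5) g=3 f=5, (1,6) g=4 f=5]

order=[(0,5) → (0,6)]; open=[(0,2) g=1 f=7, (0,7) g=4 f=7, (1,3) g=1 f=5, (1,4) g=2 f=5, (1,5) g=3 f=5, (1,6) g=4 f=5]; closed=[(0,3), (0,4), (0,5), (0,6)]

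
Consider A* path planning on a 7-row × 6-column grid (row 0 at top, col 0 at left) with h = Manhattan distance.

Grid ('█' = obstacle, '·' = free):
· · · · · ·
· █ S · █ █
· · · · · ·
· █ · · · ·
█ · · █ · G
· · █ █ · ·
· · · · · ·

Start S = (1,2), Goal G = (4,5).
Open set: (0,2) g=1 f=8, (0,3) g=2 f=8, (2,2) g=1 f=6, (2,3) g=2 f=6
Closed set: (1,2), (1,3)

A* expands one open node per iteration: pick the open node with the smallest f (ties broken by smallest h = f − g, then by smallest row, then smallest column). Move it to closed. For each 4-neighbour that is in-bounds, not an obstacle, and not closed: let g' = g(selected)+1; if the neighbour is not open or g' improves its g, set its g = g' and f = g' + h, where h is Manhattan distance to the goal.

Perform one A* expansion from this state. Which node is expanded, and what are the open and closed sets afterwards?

step 1: expand (2,3) (f=6, h=4) → closed; open now [(0,2) g=1 f=8, (0,3) g=2 f=8, (2,2) g=1 f=6, (2,4) g=3 f=6, (3,3) g=3 f=6]

expanded=(2,3); open=[(0,2) g=1 f=8, (0,3) g=2 f=8, (2,2) g=1 f=6, (2,4) g=3 f=6, (3,3) g=3 f=6]; closed=[(1,2), (1,3), (2,3)]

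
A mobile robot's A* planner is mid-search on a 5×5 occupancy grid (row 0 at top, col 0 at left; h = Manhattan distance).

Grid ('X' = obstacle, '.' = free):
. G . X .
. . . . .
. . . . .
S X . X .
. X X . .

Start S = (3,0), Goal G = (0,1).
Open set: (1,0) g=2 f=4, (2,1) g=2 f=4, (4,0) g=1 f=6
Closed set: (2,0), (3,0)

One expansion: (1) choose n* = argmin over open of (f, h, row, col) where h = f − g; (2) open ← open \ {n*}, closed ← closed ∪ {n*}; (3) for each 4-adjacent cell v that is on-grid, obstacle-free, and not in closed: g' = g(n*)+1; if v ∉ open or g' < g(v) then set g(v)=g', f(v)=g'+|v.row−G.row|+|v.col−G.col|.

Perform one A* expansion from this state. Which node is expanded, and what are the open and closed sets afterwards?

step 1: expand (1,0) (f=4, h=2) → closed; open now [(0,0) g=3 f=4, (1,1) g=3 f=4, (2,1) g=2 f=4, (4,0) g=1 f=6]

expanded=(1,0); open=[(0,0) g=3 f=4, (1,1) g=3 f=4, (2,1) g=2 f=4, (4,0) g=1 f=6]; closed=[(1,0), (2,0), (3,0)]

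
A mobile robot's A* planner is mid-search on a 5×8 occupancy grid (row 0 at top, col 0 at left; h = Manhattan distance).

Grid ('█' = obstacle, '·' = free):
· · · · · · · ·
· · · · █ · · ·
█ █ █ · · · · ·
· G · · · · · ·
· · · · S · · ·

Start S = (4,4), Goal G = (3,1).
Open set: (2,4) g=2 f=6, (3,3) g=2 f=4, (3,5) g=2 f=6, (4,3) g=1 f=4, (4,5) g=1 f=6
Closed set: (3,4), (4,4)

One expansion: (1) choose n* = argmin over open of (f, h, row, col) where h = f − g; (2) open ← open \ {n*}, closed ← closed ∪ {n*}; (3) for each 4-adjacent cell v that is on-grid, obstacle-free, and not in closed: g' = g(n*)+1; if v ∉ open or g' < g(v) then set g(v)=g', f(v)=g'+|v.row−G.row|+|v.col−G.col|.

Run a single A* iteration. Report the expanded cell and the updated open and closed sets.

step 1: expand (3,3) (f=4, h=2) → closed; open now [(2,3) g=3 f=6, (2,4) g=2 f=6, (3,2) g=3 f=4, (3,5) g=2 f=6, (4,3) g=1 f=4, (4,5) g=1 f=6]

expanded=(3,3); open=[(2,3) g=3 f=6, (2,4) g=2 f=6, (3,2) g=3 f=4, (3,5) g=2 f=6, (4,3) g=1 f=4, (4,5) g=1 f=6]; closed=[(3,3), (3,4), (4,4)]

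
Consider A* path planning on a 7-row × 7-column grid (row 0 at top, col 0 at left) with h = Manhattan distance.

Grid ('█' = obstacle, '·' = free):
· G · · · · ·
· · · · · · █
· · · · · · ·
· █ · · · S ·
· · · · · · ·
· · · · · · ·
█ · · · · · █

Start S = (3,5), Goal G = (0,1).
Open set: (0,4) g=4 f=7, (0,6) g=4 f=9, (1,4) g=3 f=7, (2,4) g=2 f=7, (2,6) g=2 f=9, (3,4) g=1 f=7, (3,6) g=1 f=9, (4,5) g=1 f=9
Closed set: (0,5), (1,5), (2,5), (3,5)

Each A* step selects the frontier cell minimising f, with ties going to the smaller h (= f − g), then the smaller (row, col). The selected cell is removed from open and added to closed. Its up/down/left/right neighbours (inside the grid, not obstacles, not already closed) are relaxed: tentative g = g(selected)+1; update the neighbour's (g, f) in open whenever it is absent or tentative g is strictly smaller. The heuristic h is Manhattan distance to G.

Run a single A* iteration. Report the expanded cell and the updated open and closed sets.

expanded=(0,4); open=[(0,3) g=5 f=7, (0,6) g=4 f=9, (1,4) g=3 f=7, (2,4) g=2 f=7, (2,6) g=2 f=9, (3,4) g=1 f=7, (3,6) g=1 f=9, (4,5) g=1 f=9]; closed=[(0,4), (0,5), (1,5), (2,5), (3,5)]

step 1: expand (0,4) (f=7, h=3) → closed; open now [(0,3) g=5 f=7, (0,6) g=4 f=9, (1,4) g=3 f=7, (2,4) g=2 f=7, (2,6) g=2 f=9, (3,4) g=1 f=7, (3,6) g=1 f=9, (4,5) g=1 f=9]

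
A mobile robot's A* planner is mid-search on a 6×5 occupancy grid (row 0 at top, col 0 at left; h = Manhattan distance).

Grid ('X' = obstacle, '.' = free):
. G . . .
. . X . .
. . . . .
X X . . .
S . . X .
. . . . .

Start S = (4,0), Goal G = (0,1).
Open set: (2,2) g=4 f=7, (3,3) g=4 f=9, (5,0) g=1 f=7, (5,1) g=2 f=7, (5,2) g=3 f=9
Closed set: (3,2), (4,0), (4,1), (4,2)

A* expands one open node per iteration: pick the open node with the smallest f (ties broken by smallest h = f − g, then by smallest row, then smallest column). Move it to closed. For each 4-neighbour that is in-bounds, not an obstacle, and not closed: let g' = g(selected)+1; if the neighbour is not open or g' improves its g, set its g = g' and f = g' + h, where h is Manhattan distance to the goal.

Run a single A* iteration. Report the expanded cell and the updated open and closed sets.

step 1: expand (2,2) (f=7, h=3) → closed; open now [(2,1) g=5 f=7, (2,3) g=5 f=9, (3,3) g=4 f=9, (5,0) g=1 f=7, (5,1) g=2 f=7, (5,2) g=3 f=9]

expanded=(2,2); open=[(2,1) g=5 f=7, (2,3) g=5 f=9, (3,3) g=4 f=9, (5,0) g=1 f=7, (5,1) g=2 f=7, (5,2) g=3 f=9]; closed=[(2,2), (3,2), (4,0), (4,1), (4,2)]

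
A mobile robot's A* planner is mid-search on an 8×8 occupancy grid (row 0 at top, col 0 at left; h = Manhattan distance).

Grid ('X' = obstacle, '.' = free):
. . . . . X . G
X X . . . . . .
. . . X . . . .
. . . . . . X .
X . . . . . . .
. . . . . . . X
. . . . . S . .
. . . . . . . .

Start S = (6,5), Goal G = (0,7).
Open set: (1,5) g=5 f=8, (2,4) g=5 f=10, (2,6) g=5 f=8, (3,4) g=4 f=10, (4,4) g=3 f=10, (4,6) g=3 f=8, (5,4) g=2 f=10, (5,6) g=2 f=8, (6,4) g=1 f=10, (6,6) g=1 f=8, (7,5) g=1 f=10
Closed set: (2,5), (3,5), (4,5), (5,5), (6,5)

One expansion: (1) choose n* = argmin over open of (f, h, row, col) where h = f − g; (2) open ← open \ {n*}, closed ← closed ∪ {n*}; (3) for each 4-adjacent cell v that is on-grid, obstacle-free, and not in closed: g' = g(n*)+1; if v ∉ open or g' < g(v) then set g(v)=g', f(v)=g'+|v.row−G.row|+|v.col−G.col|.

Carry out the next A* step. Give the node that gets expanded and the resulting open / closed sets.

step 1: expand (1,5) (f=8, h=3) → closed; open now [(1,4) g=6 f=10, (1,6) g=6 f=8, (2,4) g=5 f=10, (2,6) g=5 f=8, (3,4) g=4 f=10, (4,4) g=3 f=10, (4,6) g=3 f=8, (5,4) g=2 f=10, (5,6) g=2 f=8, (6,4) g=1 f=10, (6,6) g=1 f=8, (7,5) g=1 f=10]

expanded=(1,5); open=[(1,4) g=6 f=10, (1,6) g=6 f=8, (2,4) g=5 f=10, (2,6) g=5 f=8, (3,4) g=4 f=10, (4,4) g=3 f=10, (4,6) g=3 f=8, (5,4) g=2 f=10, (5,6) g=2 f=8, (6,4) g=1 f=10, (6,6) g=1 f=8, (7,5) g=1 f=10]; closed=[(1,5), (2,5), (3,5), (4,5), (5,5), (6,5)]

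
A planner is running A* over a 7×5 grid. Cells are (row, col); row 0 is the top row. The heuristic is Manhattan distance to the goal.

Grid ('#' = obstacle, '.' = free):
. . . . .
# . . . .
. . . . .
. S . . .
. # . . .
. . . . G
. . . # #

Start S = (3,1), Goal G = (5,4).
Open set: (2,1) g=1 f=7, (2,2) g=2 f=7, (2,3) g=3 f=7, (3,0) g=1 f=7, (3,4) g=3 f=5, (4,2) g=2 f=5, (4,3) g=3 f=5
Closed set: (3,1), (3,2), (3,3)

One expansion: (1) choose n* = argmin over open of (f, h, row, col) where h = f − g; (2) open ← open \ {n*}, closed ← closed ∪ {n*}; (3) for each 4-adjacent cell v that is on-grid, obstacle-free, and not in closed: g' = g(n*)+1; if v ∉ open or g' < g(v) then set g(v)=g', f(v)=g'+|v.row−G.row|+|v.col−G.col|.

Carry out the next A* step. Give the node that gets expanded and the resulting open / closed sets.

expanded=(3,4); open=[(2,1) g=1 f=7, (2,2) g=2 f=7, (2,3) g=3 f=7, (2,4) g=4 f=7, (3,0) g=1 f=7, (4,2) g=2 f=5, (4,3) g=3 f=5, (4,4) g=4 f=5]; closed=[(3,1), (3,2), (3,3), (3,4)]

step 1: expand (3,4) (f=5, h=2) → closed; open now [(2,1) g=1 f=7, (2,2) g=2 f=7, (2,3) g=3 f=7, (2,4) g=4 f=7, (3,0) g=1 f=7, (4,2) g=2 f=5, (4,3) g=3 f=5, (4,4) g=4 f=5]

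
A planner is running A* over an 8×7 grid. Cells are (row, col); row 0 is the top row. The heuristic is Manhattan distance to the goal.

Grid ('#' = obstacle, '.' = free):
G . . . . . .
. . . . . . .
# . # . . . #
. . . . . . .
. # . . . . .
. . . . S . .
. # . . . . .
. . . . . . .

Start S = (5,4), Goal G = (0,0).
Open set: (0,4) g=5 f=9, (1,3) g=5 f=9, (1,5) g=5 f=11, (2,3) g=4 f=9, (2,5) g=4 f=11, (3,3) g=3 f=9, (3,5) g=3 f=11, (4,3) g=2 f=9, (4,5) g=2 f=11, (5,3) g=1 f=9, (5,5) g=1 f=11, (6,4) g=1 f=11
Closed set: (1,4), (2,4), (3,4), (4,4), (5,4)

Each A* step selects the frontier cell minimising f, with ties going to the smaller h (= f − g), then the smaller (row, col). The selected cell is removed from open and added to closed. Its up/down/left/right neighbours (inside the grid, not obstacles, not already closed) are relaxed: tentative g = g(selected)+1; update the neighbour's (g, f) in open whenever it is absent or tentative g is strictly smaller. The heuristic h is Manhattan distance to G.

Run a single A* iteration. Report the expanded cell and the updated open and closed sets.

step 1: expand (0,4) (f=9, h=4) → closed; open now [(0,3) g=6 f=9, (0,5) g=6 f=11, (1,3) g=5 f=9, (1,5) g=5 f=11, (2,3) g=4 f=9, (2,5) g=4 f=11, (3,3) g=3 f=9, (3,5) g=3 f=11, (4,3) g=2 f=9, (4,5) g=2 f=11, (5,3) g=1 f=9, (5,5) g=1 f=11, (6,4) g=1 f=11]

expanded=(0,4); open=[(0,3) g=6 f=9, (0,5) g=6 f=11, (1,3) g=5 f=9, (1,5) g=5 f=11, (2,3) g=4 f=9, (2,5) g=4 f=11, (3,3) g=3 f=9, (3,5) g=3 f=11, (4,3) g=2 f=9, (4,5) g=2 f=11, (5,3) g=1 f=9, (5,5) g=1 f=11, (6,4) g=1 f=11]; closed=[(0,4), (1,4), (2,4), (3,4), (4,4), (5,4)]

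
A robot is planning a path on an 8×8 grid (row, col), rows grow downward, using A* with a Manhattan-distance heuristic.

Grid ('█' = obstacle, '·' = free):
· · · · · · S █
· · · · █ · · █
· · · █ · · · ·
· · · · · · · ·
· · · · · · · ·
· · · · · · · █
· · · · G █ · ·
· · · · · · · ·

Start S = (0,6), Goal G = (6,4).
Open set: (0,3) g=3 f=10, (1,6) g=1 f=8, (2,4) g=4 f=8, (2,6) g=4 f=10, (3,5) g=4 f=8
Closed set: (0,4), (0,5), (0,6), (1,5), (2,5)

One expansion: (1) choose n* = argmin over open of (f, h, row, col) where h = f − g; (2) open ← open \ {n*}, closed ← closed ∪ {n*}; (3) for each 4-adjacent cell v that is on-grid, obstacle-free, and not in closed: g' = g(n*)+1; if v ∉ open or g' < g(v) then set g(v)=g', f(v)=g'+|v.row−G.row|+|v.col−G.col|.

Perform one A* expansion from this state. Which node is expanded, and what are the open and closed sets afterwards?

step 1: expand (2,4) (f=8, h=4) → closed; open now [(0,3) g=3 f=10, (1,6) g=1 f=8, (2,6) g=4 f=10, (3,4) g=5 f=8, (3,5) g=4 f=8]

expanded=(2,4); open=[(0,3) g=3 f=10, (1,6) g=1 f=8, (2,6) g=4 f=10, (3,4) g=5 f=8, (3,5) g=4 f=8]; closed=[(0,4), (0,5), (0,6), (1,5), (2,4), (2,5)]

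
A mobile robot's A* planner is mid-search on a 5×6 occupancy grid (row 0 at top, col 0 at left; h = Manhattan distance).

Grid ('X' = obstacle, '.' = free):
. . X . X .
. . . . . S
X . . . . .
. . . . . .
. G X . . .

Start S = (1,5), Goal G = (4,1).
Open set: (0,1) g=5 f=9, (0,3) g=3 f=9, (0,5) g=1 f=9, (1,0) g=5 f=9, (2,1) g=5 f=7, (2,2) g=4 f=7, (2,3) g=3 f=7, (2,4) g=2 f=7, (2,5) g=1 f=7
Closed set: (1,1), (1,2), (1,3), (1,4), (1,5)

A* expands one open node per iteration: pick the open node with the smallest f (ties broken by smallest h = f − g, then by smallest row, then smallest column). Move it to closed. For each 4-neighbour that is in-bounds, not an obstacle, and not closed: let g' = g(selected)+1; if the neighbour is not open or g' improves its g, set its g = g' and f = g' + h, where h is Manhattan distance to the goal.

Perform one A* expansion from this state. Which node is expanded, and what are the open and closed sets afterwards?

step 1: expand (2,1) (f=7, h=2) → closed; open now [(0,1) g=5 f=9, (0,3) g=3 f=9, (0,5) g=1 f=9, (1,0) g=5 f=9, (2,2) g=4 f=7, (2,3) g=3 f=7, (2,4) g=2 f=7, (2,5) g=1 f=7, (3,1) g=6 f=7]

expanded=(2,1); open=[(0,1) g=5 f=9, (0,3) g=3 f=9, (0,5) g=1 f=9, (1,0) g=5 f=9, (2,2) g=4 f=7, (2,3) g=3 f=7, (2,4) g=2 f=7, (2,5) g=1 f=7, (3,1) g=6 f=7]; closed=[(1,1), (1,2), (1,3), (1,4), (1,5), (2,1)]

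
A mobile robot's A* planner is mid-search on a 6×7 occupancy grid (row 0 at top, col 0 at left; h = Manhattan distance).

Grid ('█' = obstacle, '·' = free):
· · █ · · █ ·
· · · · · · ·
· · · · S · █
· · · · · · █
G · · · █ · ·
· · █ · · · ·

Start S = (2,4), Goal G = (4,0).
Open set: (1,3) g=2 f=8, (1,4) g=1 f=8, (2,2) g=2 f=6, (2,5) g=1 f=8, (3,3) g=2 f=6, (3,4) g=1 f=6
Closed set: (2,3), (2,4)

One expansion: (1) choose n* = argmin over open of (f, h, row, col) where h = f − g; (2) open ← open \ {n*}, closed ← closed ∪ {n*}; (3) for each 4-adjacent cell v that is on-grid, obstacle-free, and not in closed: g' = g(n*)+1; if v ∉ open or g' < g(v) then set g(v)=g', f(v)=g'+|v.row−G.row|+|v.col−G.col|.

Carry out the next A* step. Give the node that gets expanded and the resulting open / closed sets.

step 1: expand (2,2) (f=6, h=4) → closed; open now [(1,2) g=3 f=8, (1,3) g=2 f=8, (1,4) g=1 f=8, (2,1) g=3 f=6, (2,5) g=1 f=8, (3,2) g=3 f=6, (3,3) g=2 f=6, (3,4) g=1 f=6]

expanded=(2,2); open=[(1,2) g=3 f=8, (1,3) g=2 f=8, (1,4) g=1 f=8, (2,1) g=3 f=6, (2,5) g=1 f=8, (3,2) g=3 f=6, (3,3) g=2 f=6, (3,4) g=1 f=6]; closed=[(2,2), (2,3), (2,4)]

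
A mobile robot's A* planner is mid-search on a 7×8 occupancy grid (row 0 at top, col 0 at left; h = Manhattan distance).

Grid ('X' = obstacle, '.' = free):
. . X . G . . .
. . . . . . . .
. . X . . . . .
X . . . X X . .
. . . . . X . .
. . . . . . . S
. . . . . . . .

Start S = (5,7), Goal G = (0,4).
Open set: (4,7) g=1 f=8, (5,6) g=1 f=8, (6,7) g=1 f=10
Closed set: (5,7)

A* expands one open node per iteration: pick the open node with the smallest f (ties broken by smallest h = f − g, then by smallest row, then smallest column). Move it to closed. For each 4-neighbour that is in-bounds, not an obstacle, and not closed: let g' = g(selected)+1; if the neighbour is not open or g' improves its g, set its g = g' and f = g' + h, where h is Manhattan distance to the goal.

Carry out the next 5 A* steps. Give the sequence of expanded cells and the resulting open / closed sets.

step 1: expand (4,7) (f=8, h=7) → closed; open now [(3,7) g=2 f=8, (4,6) g=2 f=8, (5,6) g=1 f=8, (6,7) g=1 f=10]
step 2: expand (3,7) (f=8, h=6) → closed; open now [(2,7) g=3 f=8, (3,6) g=3 f=8, (4,6) g=2 f=8, (5,6) g=1 f=8, (6,7) g=1 f=10]
step 3: expand (2,7) (f=8, h=5) → closed; open now [(1,7) g=4 f=8, (2,6) g=4 f=8, (3,6) g=3 f=8, (4,6) g=2 f=8, (5,6) g=1 f=8, (6,7) g=1 f=10]
step 4: expand (1,7) (f=8, h=4) → closed; open now [(0,7) g=5 f=8, (1,6) g=5 f=8, (2,6) g=4 f=8, (3,6) g=3 f=8, (4,6) g=2 f=8, (5,6) g=1 f=8, (6,7) g=1 f=10]
step 5: expand (0,7) (f=8, h=3) → closed; open now [(0,6) g=6 f=8, (1,6) g=5 f=8, (2,6) g=4 f=8, (3,6) g=3 f=8, (4,6) g=2 f=8, (5,6) g=1 f=8, (6,7) g=1 f=10]

order=[(4,7) → (3,7) → (2,7) → (1,7) → (0,7)]; open=[(0,6) g=6 f=8, (1,6) g=5 f=8, (2,6) g=4 f=8, (3,6) g=3 f=8, (4,6) g=2 f=8, (5,6) g=1 f=8, (6,7) g=1 f=10]; closed=[(0,7), (1,7), (2,7), (3,7), (4,7), (5,7)]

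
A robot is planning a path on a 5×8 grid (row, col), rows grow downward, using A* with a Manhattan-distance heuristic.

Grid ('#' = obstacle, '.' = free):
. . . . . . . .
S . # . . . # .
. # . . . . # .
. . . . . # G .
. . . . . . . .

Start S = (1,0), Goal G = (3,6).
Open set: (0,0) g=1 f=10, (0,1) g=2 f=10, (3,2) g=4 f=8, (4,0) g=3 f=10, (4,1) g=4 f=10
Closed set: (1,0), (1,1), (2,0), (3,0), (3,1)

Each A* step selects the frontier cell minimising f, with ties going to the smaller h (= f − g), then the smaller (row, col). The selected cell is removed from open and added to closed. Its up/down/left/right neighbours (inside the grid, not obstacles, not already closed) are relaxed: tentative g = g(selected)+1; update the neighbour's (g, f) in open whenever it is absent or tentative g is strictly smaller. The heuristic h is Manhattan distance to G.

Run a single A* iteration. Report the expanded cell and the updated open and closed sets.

step 1: expand (3,2) (f=8, h=4) → closed; open now [(0,0) g=1 f=10, (0,1) g=2 f=10, (2,2) g=5 f=10, (3,3) g=5 f=8, (4,0) g=3 f=10, (4,1) g=4 f=10, (4,2) g=5 f=10]

expanded=(3,2); open=[(0,0) g=1 f=10, (0,1) g=2 f=10, (2,2) g=5 f=10, (3,3) g=5 f=8, (4,0) g=3 f=10, (4,1) g=4 f=10, (4,2) g=5 f=10]; closed=[(1,0), (1,1), (2,0), (3,0), (3,1), (3,2)]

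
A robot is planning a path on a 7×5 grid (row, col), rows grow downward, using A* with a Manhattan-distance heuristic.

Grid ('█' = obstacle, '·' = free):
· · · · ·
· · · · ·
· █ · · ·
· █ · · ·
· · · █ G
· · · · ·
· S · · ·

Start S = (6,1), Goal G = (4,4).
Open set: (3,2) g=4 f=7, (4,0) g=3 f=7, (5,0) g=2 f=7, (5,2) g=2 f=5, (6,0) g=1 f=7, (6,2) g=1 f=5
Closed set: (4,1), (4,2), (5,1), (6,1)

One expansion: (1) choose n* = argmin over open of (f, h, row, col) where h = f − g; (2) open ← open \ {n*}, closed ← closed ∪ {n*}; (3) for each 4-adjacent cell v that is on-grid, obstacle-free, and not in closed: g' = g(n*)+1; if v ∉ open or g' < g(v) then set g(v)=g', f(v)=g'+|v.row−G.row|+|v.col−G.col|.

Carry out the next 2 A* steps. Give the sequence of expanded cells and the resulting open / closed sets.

step 1: expand (5,2) (f=5, h=3) → closed; open now [(3,2) g=4 f=7, (4,0) g=3 f=7, (5,0) g=2 f=7, (5,3) g=3 f=5, (6,0) g=1 f=7, (6,2) g=1 f=5]
step 2: expand (5,3) (f=5, h=2) → closed; open now [(3,2) g=4 f=7, (4,0) g=3 f=7, (5,0) g=2 f=7, (5,4) g=4 f=5, (6,0) g=1 f=7, (6,2) g=1 f=5, (6,3) g=4 f=7]

order=[(5,2) → (5,3)]; open=[(3,2) g=4 f=7, (4,0) g=3 f=7, (5,0) g=2 f=7, (5,4) g=4 f=5, (6,0) g=1 f=7, (6,2) g=1 f=5, (6,3) g=4 f=7]; closed=[(4,1), (4,2), (5,1), (5,2), (5,3), (6,1)]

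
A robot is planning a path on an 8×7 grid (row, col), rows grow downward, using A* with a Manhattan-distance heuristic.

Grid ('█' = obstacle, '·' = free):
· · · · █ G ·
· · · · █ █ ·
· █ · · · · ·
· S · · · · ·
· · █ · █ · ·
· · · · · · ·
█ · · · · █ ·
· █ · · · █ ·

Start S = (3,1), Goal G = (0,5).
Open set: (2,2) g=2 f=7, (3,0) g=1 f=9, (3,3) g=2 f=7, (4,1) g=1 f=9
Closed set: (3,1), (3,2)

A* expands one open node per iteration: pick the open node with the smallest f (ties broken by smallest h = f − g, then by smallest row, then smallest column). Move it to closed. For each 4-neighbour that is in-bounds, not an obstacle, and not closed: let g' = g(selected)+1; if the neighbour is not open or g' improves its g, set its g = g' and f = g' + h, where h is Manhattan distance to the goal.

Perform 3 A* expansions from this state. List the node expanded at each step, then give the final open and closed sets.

step 1: expand (2,2) (f=7, h=5) → closed; open now [(1,2) g=3 f=7, (2,3) g=3 f=7, (3,0) g=1 f=9, (3,3) g=2 f=7, (4,1) g=1 f=9]
step 2: expand (1,2) (f=7, h=4) → closed; open now [(0,2) g=4 f=7, (1,1) g=4 f=9, (1,3) g=4 f=7, (2,3) g=3 f=7, (3,0) g=1 f=9, (3,3) g=2 f=7, (4,1) g=1 f=9]
step 3: expand (0,2) (f=7, h=3) → closed; open now [(0,1) g=5 f=9, (0,3) g=5 f=7, (1,1) g=4 f=9, (1,3) g=4 f=7, (2,3) g=3 f=7, (3,0) g=1 f=9, (3,3) g=2 f=7, (4,1) g=1 f=9]

order=[(2,2) → (1,2) → (0,2)]; open=[(0,1) g=5 f=9, (0,3) g=5 f=7, (1,1) g=4 f=9, (1,3) g=4 f=7, (2,3) g=3 f=7, (3,0) g=1 f=9, (3,3) g=2 f=7, (4,1) g=1 f=9]; closed=[(0,2), (1,2), (2,2), (3,1), (3,2)]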